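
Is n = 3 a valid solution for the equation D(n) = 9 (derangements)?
D(3) = (3-1)·[D(2) + D(1)] = 2·[1 + 0] = 2, which does not equal 9.

Answer: No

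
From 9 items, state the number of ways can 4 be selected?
126

C(9,4) = 9! / (4! × (9-4)!)
         = 9! / (4! × 5!)
         = 126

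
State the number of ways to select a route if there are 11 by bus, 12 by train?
23

By the addition principle: 11 + 12 = 23.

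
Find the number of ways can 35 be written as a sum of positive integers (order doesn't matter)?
14,883
Pentagonal recurrence p(n) = p(n−1) + p(n−2) − p(n−5) − p(n−7) + …: p(35) = p(34) + p(33) − p(30) − p(28) + p(23) + p(20) − p(13) − p(9) + p(0) = 12,310 + 10,143 − 5,604 − 3,718 + 1,255 + 627 − 101 − 30 + 1 = 14,883.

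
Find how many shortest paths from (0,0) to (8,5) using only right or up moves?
1,287

Working:
Choose 8 rights from 13 moves: C(13,8) = 1,287.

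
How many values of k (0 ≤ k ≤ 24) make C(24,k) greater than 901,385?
Row 24 is unimodal and symmetric about k=24/2. C(24,8)=735,471 ≤ 901,385; C(24,9)=1,307,504 > 901,385; by symmetry C(24,k) > 901,385 for k = 9..15. That's 15 - 9 + 1 = 7 values.

Answer: 7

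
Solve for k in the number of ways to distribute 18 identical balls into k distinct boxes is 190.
3

Stars and bars: the count is C(18+k−1, k−1), increasing in k. k=2: C(19,1) = 19, k=3: C(20,2) = 190 ✓. So k = 3.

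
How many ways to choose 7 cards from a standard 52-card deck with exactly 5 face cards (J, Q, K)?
617,760
12 face cards and 40 non-face cards: C(12,5) × C(40,2) = 792 × 780 = 617,760.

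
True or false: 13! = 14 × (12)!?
13! = 13 × 12! = 6,227,020,800, but 14 × 12! = 6,706,022,400.

Answer: False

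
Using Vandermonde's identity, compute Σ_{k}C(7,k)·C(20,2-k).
= C(7+20,2) = C(27,2) = 351.
Final answer: 351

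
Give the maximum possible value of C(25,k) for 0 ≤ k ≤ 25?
5,200,300

Working:
Maximum at k = 12 or k = 13: C(25,12) = 5,200,300.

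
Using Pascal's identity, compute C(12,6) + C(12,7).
1,716
C(12,6) + C(12,7) = C(13,7) = 1,716.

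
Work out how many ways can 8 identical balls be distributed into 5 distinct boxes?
495

Reasoning: C(8+5-1, 5-1) = C(12, 4) = 495.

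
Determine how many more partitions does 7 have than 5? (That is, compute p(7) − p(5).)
Pentagonal recurrence p(n) = p(n−1) + p(n−2) − p(n−5) − p(n−7) + …: p(7) = p(6) + p(5) − p(2) − p(0) = 11 + 7 − 2 − 1 = 15.
p(5) = p(4) + p(3) − p(0) = 5 + 3 − 1 = 7.
Difference = 15 − 7 = 8.

Answer: 8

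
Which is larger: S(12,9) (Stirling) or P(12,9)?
S(12,9) = 9·S(11,9) + S(11,8) = 9·1,155 + 11,880 = 22,275; P(12,9) = 79,833,600.
Final answer: P(12,9)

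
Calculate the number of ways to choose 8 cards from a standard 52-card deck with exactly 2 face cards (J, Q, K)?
12 face cards and 40 non-face cards: C(12,2) × C(40,6) = 66 × 3,838,380 = 253,333,080.
Final answer: 253,333,080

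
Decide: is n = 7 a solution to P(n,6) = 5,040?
Yes

P(7,6) = 7·6·5·4·3·2 = 5,040, which equals 5,040.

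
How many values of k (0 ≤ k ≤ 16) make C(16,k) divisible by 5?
Checking C(16,k) mod 5 for k = 0..16: divisible at k = 2, 3, 4, 7, 8, 9, 12, 13, 14. That's 9 values.
Final answer: 9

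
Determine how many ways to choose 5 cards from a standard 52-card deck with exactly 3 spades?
211,926

Reasoning: 13 spades and 39 non-spades: C(13,3) × C(39,2) = 286 × 741 = 211,926.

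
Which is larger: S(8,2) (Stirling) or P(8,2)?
S(8,2)
S(8,2) = 2·S(7,2) + S(7,1) = 2·63 + 1 = 127; P(8,2) = 56.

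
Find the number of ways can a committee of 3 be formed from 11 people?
165

Working:
C(11,3) = 11! / (3! × (11-3)!)
         = 11! / (3! × 8!)
         = 165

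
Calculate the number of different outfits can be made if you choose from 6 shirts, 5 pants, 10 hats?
By the multiplication principle: 6 × 5 × 10 = 300.

Answer: 300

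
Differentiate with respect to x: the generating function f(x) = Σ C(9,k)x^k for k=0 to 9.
Σ k·C(9,k)x^(k-1) for k=1 to 9

Reasoning: Term-by-term differentiation gives Σ k·C(9,k)x^{k-1} for k=1 to 9.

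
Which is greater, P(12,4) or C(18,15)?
P(12,4)
P(12,4)=11,880, C(18,15)=816.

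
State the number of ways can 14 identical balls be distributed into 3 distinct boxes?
120

C(14+3-1, 3-1) = C(16, 2) = 120.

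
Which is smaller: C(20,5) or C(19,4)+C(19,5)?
Equal

Explanation: By Pascal's identity: C(20,5) = C(19,4)+C(19,5) = 15,504. Equal.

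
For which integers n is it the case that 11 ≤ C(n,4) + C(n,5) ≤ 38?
6

Solution: C(5,4)+C(5,5)=6; C(6,4)+C(6,5)=21; C(7,4)+C(7,5)=56. So valid n = 6.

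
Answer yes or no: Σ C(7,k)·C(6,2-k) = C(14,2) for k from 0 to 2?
No
Vandermonde's identity gives C(13,2) = 78; RHS C(14,2) = 91.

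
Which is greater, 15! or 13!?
15!

Working:
15!=1,307,674,368,000, 13!=6,227,020,800. 15! > 13!.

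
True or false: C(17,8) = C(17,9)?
True

Explanation: C(17,8) = C(17,17-8) by the symmetry property; both equal 24,310.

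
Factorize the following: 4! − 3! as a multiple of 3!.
3 × 3! = 18

4! − 3! = 4·3! − 3! = (4 − 1)·3! = 3 × 3! = 18.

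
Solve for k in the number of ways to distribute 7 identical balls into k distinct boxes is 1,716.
7

Solution: Stars and bars: the count is C(7+k−1, k−1), increasing in k. k=5: C(11,4) = 330, k=6: C(12,5) = 792, k=7: C(13,6) = 1,716 ✓. So k = 7.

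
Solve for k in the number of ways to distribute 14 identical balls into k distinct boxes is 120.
3

Working:
Stars and bars: the count is C(14+k−1, k−1), increasing in k. k=2: C(15,1) = 15, k=3: C(16,2) = 120 ✓. So k = 3.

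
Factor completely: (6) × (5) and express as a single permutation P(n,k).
Product of 2 consecutive descending integers starting at 6: P(6,2) = 6!/4! = 30.
Final answer: P(6,2) = 6!/(4)!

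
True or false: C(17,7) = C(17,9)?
False

Solution: C(17,7) = 19,448 but C(17,9) = 24,310; symmetry gives C(17,7) = C(17,10), not C(17,9).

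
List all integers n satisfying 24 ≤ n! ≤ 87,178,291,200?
4, 5, 6, 7, 8, 9, 10, 11, 12, 13, 14
n! is strictly increasing; 4! = 24 and 14! = 87,178,291,200, so valid n = 4, 5, 6, 7, 8, 9, 10, 11, 12, 13, 14.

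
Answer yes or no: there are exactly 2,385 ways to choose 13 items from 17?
No

C(17,13) = 2,380 ≠ 2385.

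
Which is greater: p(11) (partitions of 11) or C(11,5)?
C(11,5)

Solution: Pentagonal recurrence p(n) = p(n−1) + p(n−2) − p(n−5) − p(n−7) + …: p(11) = p(10) + p(9) − p(6) − p(4) = 42 + 30 − 11 − 5 = 56; C(11,5) = 462.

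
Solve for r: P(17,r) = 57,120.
P(17,r) = 17·16·…·(17−r+1), a product of r factors. Multiplying down from 17: 17 = 17; 17·16 = 272; 17·16·15 = 4,080; 17·16·15·14 = 57,120 ✓ (4 factors). So r = 4.
Final answer: 4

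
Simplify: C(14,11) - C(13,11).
286
C(14,11) - C(13,11) = C(13,10) = 286.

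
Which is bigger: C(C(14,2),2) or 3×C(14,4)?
C(C(14,2),2)=4,095, 3×C(14,4)=3,003.
Final answer: C(C(14,2),2)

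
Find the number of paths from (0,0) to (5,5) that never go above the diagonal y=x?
42
Counted by the Catalan number C_5: C_5 = C(10,5)/(5+1) = 252/6 = 42.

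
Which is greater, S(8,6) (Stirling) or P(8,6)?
P(8,6)

Solution: S(8,6) = 6·S(7,6) + S(7,5) = 6·21 + 140 = 266; P(8,6) = 20,160.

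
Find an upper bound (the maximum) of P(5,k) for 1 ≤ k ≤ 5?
120

Solution: P(5,k) increases in k, so maximum at k = 5: 5! = 120.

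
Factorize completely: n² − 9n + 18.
Seek roots whose sum is 9 and product is 18: (3, 6). So n² − 9n + 18 = (n − 3)(n − 6).
Final answer: (n − 3)(n − 6)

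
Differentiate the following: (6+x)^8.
8(6+x)^7

Explanation: Using the power rule: d/dx (6+x)^8 = 8(6+x)^{7}.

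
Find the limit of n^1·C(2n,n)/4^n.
∞

Explanation: C(2n,n) ~ 4^n/√(πn), so n^1·C(2n,n)/4^n ~ n^(1 − 1/2)/√π → ∞.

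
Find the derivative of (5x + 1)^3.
Chain rule: 3(5x+1)^{2} × 5 = 15(5x+1)^{2}.

Answer: 15(5x + 1)^2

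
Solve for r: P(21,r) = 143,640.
4

Explanation: P(21,r) = 21·20·…·(21−r+1), a product of r factors. Multiplying down from 21: 21 = 21; 21·20 = 420; 21·20·19 = 7,980; 21·20·19·18 = 143,640 ✓ (4 factors). So r = 4.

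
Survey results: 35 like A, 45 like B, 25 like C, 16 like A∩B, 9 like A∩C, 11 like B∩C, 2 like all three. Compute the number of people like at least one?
|A∪B∪C| = 35+45+25-16-9-11+2 = 71.
Final answer: 71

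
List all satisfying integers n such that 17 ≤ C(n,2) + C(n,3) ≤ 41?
C(4,2)+C(4,3)=10; C(5,2)+C(5,3)=20; C(6,2)+C(6,3)=35; C(7,2)+C(7,3)=56. So valid n = 5, 6.

Answer: 5, 6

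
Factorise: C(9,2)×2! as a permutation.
P(9,2)

Working:
C(9,2)×2! = [9!/(2!(7)!)]×2! = 9!/(7)! = P(9,2) = 72.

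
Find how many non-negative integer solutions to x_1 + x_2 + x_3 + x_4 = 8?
165

C(8+4-1, 4-1) = 165.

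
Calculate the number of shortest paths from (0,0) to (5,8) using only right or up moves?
Choose 5 rights from 13 moves: C(13,5) = 1,287.

Answer: 1,287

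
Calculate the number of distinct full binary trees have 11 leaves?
Using the Catalan number formula: C_n = C(2n, n) / (n+1)
C_10 = C(20, 10) / (10+1)
     = 184756 / 11
     = 16,796

Answer: 16,796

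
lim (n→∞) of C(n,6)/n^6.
1/720

Explanation: C(n,6) ≈ n^6/6! for large n. Limit = 1/6! = 1/720.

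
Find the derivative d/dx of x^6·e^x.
(6x^5 + x^6)e^x

Working:
Product rule: d/dx[x^6]·e^x + x^6·d/dx[e^x] = 6x^{5}e^x + x^6e^x.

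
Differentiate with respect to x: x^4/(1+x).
Quotient rule: [4x^{3}(1+x) - x^4]/(1+x)².
Final answer: (4x^3(1+x) - x^4)/(1+x)²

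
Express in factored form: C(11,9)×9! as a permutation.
P(11,9)

Explanation: C(11,9)×9! = [11!/(9!(2)!)]×9! = 11!/(2)! = P(11,9) = 19,958,400.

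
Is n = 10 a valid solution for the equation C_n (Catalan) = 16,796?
Yes

Solution: C_10 = C(20,10)/(10+1) = 184,756/11 = 16,796, which equals 16,796.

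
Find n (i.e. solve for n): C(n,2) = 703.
38

C(n,2) = n(n−1)/2! is increasing in n, and n(n−1) = 2!·703 = 1,406 ≈ (n−0.5)^2 gives n ≈ 38.0. Check: C(36,2) = 630, C(37,2) = 666, C(38,2) = 703 ✓. So n = 38.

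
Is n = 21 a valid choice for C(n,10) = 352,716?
Yes

Reasoning: C(21,10) = 21·20·19·18·17·16·15·14·13·12/10! = 1,279,935,820,800/3,628,800 = 352,716, which equals 352,716.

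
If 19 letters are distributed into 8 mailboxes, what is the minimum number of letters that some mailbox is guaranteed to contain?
3

Reasoning: Pigeonhole: ⌈19/8⌉ = 3.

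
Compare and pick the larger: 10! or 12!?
12!

10!=3,628,800, 12!=479,001,600. 12! > 10!.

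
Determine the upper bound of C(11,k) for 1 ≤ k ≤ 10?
462

C(11,k) is maximised at the centre of the row: C(11,5) = 462.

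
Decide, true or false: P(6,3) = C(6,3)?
False

Solution: P(6,3) = 120 but C(6,3) = 20; they differ by a factor of 3! = 6, so the statement does not hold.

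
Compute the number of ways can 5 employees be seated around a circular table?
24

Working:
Circular arrangements: (5-1)! = 24.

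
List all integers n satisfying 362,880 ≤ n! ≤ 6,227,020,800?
9, 10, 11, 12, 13

Working:
n! is strictly increasing; 9! = 362,880 and 13! = 6,227,020,800, so valid n = 9, 10, 11, 12, 13.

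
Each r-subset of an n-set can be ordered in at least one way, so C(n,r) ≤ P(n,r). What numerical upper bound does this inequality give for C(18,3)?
P(18,3) = 18·17·16 = 4,896, so C(18,3) ≤ 4,896. (The bound is loose by a factor of 3! = 6: C(18,3) = 4,896/6 = 816.)

Answer: 4,896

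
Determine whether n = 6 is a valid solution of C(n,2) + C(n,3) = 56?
No

Solution: C(6,2) + C(6,3) = 15 + 20 = 35, which does not equal 56.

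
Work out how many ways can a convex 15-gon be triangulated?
742,900

Reasoning: Using the Catalan number formula: C_n = C(2n, n) / (n+1)
C_13 = C(26, 13) / (13+1)
     = 10400600 / 14
     = 742,900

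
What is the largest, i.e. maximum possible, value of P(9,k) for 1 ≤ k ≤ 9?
362,880

P(9,k) increases in k, so maximum at k = 9: 9! = 362,880.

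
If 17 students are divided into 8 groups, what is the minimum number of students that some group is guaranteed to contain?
Pigeonhole: ⌈17/8⌉ = 3.
Final answer: 3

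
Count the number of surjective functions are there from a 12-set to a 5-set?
165,528,000
Onto functions = 5! × S(12,5)
First compute S(12,5) via recurrence:
Using the Stirling recurrence: S(n,k) = k·S(n-1,k) + S(n-1,k-1)
S(12,5) = 5·S(11,5) + S(11,4)
         = 5·246730 + 145750
         = 1233650 + 145750
         = 1,379,400
Then: 120 × 1379400 = 165,528,000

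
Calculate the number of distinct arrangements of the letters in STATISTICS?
50,400

Word has 10 letters (S=3, T=3, A=1, I=2, C=1). Arrangements: 10!/Π(k!) = 50,400.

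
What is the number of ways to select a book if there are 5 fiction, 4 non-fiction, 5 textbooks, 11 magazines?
By the addition principle: 5 + 4 + 5 + 11 = 25.

Answer: 25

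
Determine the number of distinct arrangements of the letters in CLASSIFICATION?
1,816,214,400
Word has 14 letters (C=2, L=1, A=2, S=2, I=3, F=1, T=1, O=1, N=1). Arrangements: 14!/Π(k!) = 1,816,214,400.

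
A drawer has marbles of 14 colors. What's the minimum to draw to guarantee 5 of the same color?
57

Explanation: Worst case: 4 of each = 56. One more: 57.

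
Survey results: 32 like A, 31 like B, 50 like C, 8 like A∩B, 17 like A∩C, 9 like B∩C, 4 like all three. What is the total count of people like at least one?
|A∪B∪C| = 32+31+50-8-17-9+4 = 83.

Answer: 83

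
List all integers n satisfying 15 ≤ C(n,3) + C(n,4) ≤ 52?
5, 6

Reasoning: C(4,3)+C(4,4)=5; C(5,3)+C(5,4)=15; C(6,3)+C(6,4)=35; C(7,3)+C(7,4)=70. So valid n = 5, 6.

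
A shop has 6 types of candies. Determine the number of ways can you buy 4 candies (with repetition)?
126

Solution: Stars and bars: C(4+6-1, 4) = C(9, 4) = 126.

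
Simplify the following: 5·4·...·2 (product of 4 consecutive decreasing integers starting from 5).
120
This is P(5,4) = 5!/(1)! = 120.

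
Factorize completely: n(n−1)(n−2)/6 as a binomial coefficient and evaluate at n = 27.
C(n,3); C(27,3) = 2,925

Solution: n(n−1)(n−2)/6 = n!/(3!(n−3)!) = C(n,3). At n = 27: C(27,3) = 2,925.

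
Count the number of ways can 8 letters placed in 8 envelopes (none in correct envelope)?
14,833

Reasoning: Using D(n) = (n-1)[D(n-1) + D(n-2)]:
D(8) = (8-1) × [D(7) + D(6)]
      = 7 × [1854 + 265]
      = 7 × 2119
      = 14,833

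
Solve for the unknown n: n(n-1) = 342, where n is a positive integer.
19

Solution: n² − n − 342 = 0, so n = (1 ± √(1 + 4·342))/2 = (1 ± √1,369)/2 = (1 ± 37)/2, i.e. n = 19 or n = -18. Taking the positive root, n = 19 (check: 19×18 = 342).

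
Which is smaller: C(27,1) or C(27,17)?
C(27,1)

C(27,1)=27, C(27,17)=8,436,285.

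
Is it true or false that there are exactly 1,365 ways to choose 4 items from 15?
True

Working:
C(15,4) = 1,365.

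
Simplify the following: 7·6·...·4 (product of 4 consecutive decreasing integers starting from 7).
840
This is P(7,4) = 7!/(3)! = 840.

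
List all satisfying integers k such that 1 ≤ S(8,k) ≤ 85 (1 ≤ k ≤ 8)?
1, 7, 8

Solution: S(8,1)=1; S(8,2)=127; S(8,3)=966; S(8,4)=1,701; S(8,5)=1,050; S(8,6)=266; S(8,7)=28; S(8,8)=1. So valid k = 1, 7, 8.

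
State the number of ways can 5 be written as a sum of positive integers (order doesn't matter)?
7
Pentagonal recurrence p(n) = p(n−1) + p(n−2) − p(n−5) − p(n−7) + …: p(5) = p(4) + p(3) − p(0) = 5 + 3 − 1 = 7.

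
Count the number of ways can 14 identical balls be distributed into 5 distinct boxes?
3,060

Working:
C(14+5-1, 5-1) = C(18, 4) = 3,060.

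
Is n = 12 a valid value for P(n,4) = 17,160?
No
P(12,4) = 12·11·10·9 = 11,880, which does not equal 17,160.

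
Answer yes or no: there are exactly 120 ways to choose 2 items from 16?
Yes

Reasoning: C(16,2) = 120.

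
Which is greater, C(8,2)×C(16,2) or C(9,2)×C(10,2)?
C(8,2)×C(16,2)

Solution: C(8,2)×C(16,2)=3,360, C(9,2)×C(10,2)=1,620.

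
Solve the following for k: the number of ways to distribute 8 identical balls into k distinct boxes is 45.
3

Stars and bars: the count is C(8+k−1, k−1), increasing in k. k=2: C(9,1) = 9, k=3: C(10,2) = 45 ✓. So k = 3.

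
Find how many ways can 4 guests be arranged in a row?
24

Explanation: Arrangements of 4 distinct objects: 4! = 24.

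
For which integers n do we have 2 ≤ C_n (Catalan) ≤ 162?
2, 3, 4, 5, 6

Explanation: C_1=1; C_2=2; C_3=5; C_4=14; C_5=42; C_6=132; C_7=429. So valid n = 2, 3, 4, 5, 6.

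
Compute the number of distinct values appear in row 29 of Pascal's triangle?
Row 29 has entries C(29,0)..C(29,29); by symmetry C(29,k)=C(29,29-k), giving 15 distinct values.

Answer: 15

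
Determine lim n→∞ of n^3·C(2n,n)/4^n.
∞

Explanation: C(2n,n) ~ 4^n/√(πn), so n^3·C(2n,n)/4^n ~ n^(3 − 1/2)/√π → ∞.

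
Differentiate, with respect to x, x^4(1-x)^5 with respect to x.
4x^3(1-x)^5 - 5x^4(1-x)^4

Product rule: 4x^{3}(1-x)^{5} + x^4·(-5)(1-x)^{4}.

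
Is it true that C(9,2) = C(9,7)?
Symmetry C(n,k) = C(n,n-k): C(9,2) = 36 and C(9,7) = 36. Both sides agree, so the statement holds.

Answer: True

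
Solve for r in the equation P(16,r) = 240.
2

Explanation: P(16,r) = 16·15·…·(16−r+1), a product of r factors. Multiplying down from 16: 16 = 16; 16·15 = 240 ✓ (2 factors). So r = 2.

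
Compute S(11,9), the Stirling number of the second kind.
Using the Stirling recurrence: S(n,k) = k·S(n-1,k) + S(n-1,k-1)
S(11,9) = 9·S(10,9) + S(10,8)
         = 9·45 + 750
         = 405 + 750
         = 1,155
Final answer: 1,155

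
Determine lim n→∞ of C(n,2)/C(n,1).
C(n,2)/C(n,1) = (n-1)/2 → ∞ as n → ∞.
Final answer: ∞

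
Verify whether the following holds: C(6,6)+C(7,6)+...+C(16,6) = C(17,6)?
False

Reasoning: Hockey stick identity gives Σ = C(17,7) = 19,448; RHS C(17,6) = 12,376.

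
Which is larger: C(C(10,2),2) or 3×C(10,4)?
C(C(10,2),2)

C(C(10,2),2)=990, 3×C(10,4)=630.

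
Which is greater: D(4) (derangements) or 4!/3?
D(4) = (4-1)·[D(3) + D(2)] = 3·[2 + 1] = 9; 4!/3 = 24/3 = 8.

Answer: D(4)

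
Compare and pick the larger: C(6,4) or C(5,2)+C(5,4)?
Equal

Working:
C(6,4)=15; C(5,2)+C(5,4)=10+5=15.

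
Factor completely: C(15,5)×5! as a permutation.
P(15,5)
C(15,5)×5! = [15!/(5!(10)!)]×5! = 15!/(10)! = P(15,5) = 360,360.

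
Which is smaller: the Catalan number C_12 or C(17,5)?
C_12 = C(24,12)/(12+1) = 2,704,156/13 = 208,012; C(17,5) = 6,188.
Final answer: C(17,5)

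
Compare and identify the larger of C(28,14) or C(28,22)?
C(28,14)=40,116,600, C(28,22)=376,740.
Final answer: C(28,14)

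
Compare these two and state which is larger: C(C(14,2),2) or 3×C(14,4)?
C(C(14,2),2)

Reasoning: C(C(14,2),2)=4,095, 3×C(14,4)=3,003.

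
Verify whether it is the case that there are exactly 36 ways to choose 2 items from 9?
True

Working:
C(9,2) = 36.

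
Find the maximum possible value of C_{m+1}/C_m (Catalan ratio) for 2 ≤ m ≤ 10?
7/2

Explanation: C_{m+1}/C_m = 2(2m+1)/(m+2), which increases with m. Maximum at m = 10: 2·21/12 = 7/2.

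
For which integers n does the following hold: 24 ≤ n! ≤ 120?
n! is strictly increasing; 4! = 24 and 5! = 120, so valid n = 4, 5.
Final answer: 4, 5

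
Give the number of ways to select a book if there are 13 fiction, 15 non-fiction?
28

Reasoning: By the addition principle: 13 + 15 = 28.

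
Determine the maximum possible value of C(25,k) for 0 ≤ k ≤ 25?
Maximum at k = 12 or k = 13: C(25,12) = 5,200,300.

Answer: 5,200,300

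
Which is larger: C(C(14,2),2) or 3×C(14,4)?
C(C(14,2),2)

Working:
C(C(14,2),2)=4,095, 3×C(14,4)=3,003.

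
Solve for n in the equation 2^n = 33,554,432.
33,554,432 = 1,024 × 1,024 × 32 = 2^10 × 2^10 × 2^5 = 2^25, so n = 25.
Final answer: 25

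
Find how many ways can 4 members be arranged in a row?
24

Explanation: Arrangements of 4 distinct objects: 4! = 24.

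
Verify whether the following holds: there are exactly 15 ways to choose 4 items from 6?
True

Working:
C(6,4) = 15.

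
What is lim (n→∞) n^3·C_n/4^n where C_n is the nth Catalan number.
∞

Working:
C_n ~ 4^n/(n^(3/2)√π), so n^3·C_n/4^n ~ n^(3 − 3/2)/√π → ∞.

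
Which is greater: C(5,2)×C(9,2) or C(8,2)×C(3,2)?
C(5,2)×C(9,2)=360, C(8,2)×C(3,2)=84.
Final answer: C(5,2)×C(9,2)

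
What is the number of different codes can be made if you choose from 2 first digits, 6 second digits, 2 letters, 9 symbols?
216

Solution: By the multiplication principle: 2 × 6 × 2 × 9 = 216.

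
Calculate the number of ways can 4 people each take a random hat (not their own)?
Using D(n) = (n-1)[D(n-1) + D(n-2)]:
D(4) = (4-1) × [D(3) + D(2)]
      = 3 × [2 + 1]
      = 3 × 3
      = 9
Final answer: 9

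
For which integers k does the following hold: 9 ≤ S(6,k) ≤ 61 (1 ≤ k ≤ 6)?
2, 5

Solution: S(6,1)=1; S(6,2)=31; S(6,3)=90; S(6,4)=65; S(6,5)=15; S(6,6)=1. So valid k = 2, 5.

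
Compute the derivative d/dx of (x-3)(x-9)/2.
(2x - 12)/2

Working:
d/dx[(x-3)(x-9)] = (x-9) + (x-3) = 2x - 12. Dividing by 2 gives (2x - 12)/2.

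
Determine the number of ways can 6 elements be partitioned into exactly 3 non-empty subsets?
90

Reasoning: This equals S(6,3), the Stirling number of the 2nd kind.
Using the Stirling recurrence: S(n,k) = k·S(n-1,k) + S(n-1,k-1)
S(6,3) = 3·S(5,3) + S(5,2)
         = 3·25 + 15
         = 75 + 15
         = 90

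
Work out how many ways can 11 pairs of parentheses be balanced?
58,786

Working:
Using the Catalan number formula: C_n = C(2n, n) / (n+1)
C_11 = C(22, 11) / (11+1)
     = 705432 / 12
     = 58,786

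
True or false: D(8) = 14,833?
True

Explanation: Derangements of 8 elements: D(8) = (8-1)·[D(7) + D(6)] = 7·[1,854 + 265] = 14,833.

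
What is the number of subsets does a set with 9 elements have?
512

Working:
Each element can be included or excluded: 2^9 = 512.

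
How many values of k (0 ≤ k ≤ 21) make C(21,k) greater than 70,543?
Row 21 is unimodal and symmetric about k=21/2. C(21,6)=54,264 ≤ 70,543; C(21,7)=116,280 > 70,543; by symmetry C(21,k) > 70,543 for k = 7..14. That's 14 - 7 + 1 = 8 values.

Answer: 8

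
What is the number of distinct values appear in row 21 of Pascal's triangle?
11

Explanation: Row 21 has entries C(21,0)..C(21,21); by symmetry C(21,k)=C(21,21-k), giving 11 distinct values.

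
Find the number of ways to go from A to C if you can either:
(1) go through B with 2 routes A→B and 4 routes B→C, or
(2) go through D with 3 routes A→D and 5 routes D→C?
Route via B: 2×4=8. Route via D: 3×5=15. Total: 23.
Final answer: 23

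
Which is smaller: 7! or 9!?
7!

Explanation: 7!=5,040, 9!=362,880. 9! > 7!.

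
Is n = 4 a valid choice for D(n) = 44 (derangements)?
No

D(4) = (4-1)·[D(3) + D(2)] = 3·[2 + 1] = 9, which does not equal 44.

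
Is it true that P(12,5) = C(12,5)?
False

Explanation: P(12,5) = 95,040 but C(12,5) = 792; they differ by a factor of 5! = 120, so the statement does not hold.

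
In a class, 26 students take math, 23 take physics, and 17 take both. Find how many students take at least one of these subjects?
32

|A∪B| = |A|+|B|-|A∩B| = 26+23-17 = 32.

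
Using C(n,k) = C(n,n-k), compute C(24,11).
2,496,144

Solution: C(24,11) = C(24,13) = 2,496,144.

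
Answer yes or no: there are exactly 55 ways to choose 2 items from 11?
C(11,2) = 55.

Answer: Yes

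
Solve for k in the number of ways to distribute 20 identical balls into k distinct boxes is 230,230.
7

Working:
Stars and bars: the count is C(20+k−1, k−1), increasing in k. k=5: C(24,4) = 10,626, k=6: C(25,5) = 53,130, k=7: C(26,6) = 230,230 ✓. So k = 7.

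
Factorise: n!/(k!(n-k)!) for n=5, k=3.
C(5,3) = 10
This is the binomial coefficient C(5,3) = 10.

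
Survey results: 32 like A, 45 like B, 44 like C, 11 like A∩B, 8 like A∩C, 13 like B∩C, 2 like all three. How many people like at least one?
|A∪B∪C| = 32+45+44-11-8-13+2 = 91.

Answer: 91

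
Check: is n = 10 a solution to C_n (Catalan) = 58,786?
No
C_10 = C(20,10)/(10+1) = 184,756/11 = 16,796, which does not equal 58,786.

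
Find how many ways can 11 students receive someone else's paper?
14,684,570

Working:
Using D(n) = (n-1)[D(n-1) + D(n-2)]:
D(11) = (11-1) × [D(10) + D(9)]
      = 10 × [1334961 + 133496]
      = 10 × 1468457
      = 14,684,570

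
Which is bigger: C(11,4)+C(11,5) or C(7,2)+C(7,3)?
C(11,4)+C(11,5)

First=792, Second=56.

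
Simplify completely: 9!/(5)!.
3,024

Working:
This equals 9×8×...×6 = 3,024.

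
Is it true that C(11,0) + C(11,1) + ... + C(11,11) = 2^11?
Binomial theorem with x = y = 1: Σ C(11,i) = (1+1)^11 = 2^11 = 2,048. The statement holds.
Final answer: True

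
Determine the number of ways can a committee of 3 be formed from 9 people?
84

Reasoning: C(9,3) = 9! / (3! × (9-3)!)
         = 9! / (3! × 6!)
         = 84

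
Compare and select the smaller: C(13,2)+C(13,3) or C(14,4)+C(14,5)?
C(13,2)+C(13,3)

Explanation: First=364, Second=3,003.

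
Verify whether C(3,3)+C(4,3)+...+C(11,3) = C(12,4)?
True
Hockey stick identity gives Σ = C(12,4) = 495; RHS C(12,4) = 495.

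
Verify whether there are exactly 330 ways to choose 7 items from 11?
True

Explanation: C(11,7) = 330.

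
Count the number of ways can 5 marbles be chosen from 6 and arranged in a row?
720
P(6,5) = 6!/(6-5)! = 720.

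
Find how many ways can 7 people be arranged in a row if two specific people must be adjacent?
Treat pair as unit: (7-1)! arrangements × 2 internal orders = 1,440.

Answer: 1,440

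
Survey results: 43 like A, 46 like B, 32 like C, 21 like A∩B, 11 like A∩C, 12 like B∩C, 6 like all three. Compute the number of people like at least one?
83

|A∪B∪C| = 43+46+32-21-11-12+6 = 83.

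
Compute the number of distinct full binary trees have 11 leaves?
16,796

Using the Catalan number formula: C_n = C(2n, n) / (n+1)
C_10 = C(20, 10) / (10+1)
     = 184756 / 11
     = 16,796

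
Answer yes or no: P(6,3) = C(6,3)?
No

Explanation: P(6,3) = 120 but C(6,3) = 20; they differ by a factor of 3! = 6, so the statement does not hold.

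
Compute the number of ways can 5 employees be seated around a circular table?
24

Reasoning: Circular arrangements: (5-1)! = 24.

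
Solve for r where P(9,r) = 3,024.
4

Working:
P(9,r) = 9·8·…·(9−r+1), a product of r factors. Multiplying down from 9: 9 = 9; 9·8 = 72; 9·8·7 = 504; 9·8·7·6 = 3,024 ✓ (4 factors). So r = 4.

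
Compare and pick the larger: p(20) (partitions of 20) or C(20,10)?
C(20,10)
Pentagonal recurrence p(n) = p(n−1) + p(n−2) − p(n−5) − p(n−7) + …: p(20) = p(19) + p(18) − p(15) − p(13) + p(8) + p(5) = 490 + 385 − 176 − 101 + 22 + 7 = 627; C(20,10) = 184,756.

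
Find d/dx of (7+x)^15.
Using the power rule: d/dx (7+x)^15 = 15(7+x)^{14}.
Final answer: 15(7+x)^14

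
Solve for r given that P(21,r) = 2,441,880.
5

Reasoning: P(21,r) = 21·20·…·(21−r+1), a product of r factors. Multiplying down from 21: 21 = 21; 21·20 = 420; 21·20·19 = 7,980; 21·20·19·18 = 143,640; 21·20·19·18·17 = 2,441,880 ✓ (5 factors). So r = 5.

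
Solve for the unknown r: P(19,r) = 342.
P(19,r) = 19·18·…·(19−r+1), a product of r factors. Multiplying down from 19: 19 = 19; 19·18 = 342 ✓ (2 factors). So r = 2.
Final answer: 2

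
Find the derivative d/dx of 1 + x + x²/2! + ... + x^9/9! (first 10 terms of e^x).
1 + x + x²/2! + ... + x^8/8!

Solution: Differentiating term by term gives the first 9 terms of e^x.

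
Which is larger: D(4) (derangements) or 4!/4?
D(4) = (4-1)·[D(3) + D(2)] = 3·[2 + 1] = 9; 4!/4 = 24/4 = 6.

Answer: D(4)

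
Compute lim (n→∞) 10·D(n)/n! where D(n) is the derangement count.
10/e

Working:
D(n)/n! → 1/e, so 10·D(n)/n! → 10/e.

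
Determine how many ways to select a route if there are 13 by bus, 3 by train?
16
By the addition principle: 13 + 3 = 16.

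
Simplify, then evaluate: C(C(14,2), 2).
4,095

Working:
C(14,2) = 91, then C(91, 2) = 4,095.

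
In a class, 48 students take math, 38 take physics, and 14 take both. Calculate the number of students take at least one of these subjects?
72

Reasoning: |A∪B| = |A|+|B|-|A∩B| = 48+38-14 = 72.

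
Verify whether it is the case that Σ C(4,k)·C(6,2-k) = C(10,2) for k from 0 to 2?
True

Vandermonde's identity gives C(10,2) = 45; RHS C(10,2) = 45.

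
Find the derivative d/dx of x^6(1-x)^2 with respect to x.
6x^5(1-x)^2 - 2x^6(1-x)^1

Explanation: Product rule: 6x^{5}(1-x)^{2} + x^6·(-2)(1-x)^{1}.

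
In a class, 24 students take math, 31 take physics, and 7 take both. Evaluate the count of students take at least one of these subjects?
|A∪B| = |A|+|B|-|A∩B| = 24+31-7 = 48.

Answer: 48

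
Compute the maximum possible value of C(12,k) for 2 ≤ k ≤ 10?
924
C(12,k) is maximised at the centre of the row: C(12,6) = 924.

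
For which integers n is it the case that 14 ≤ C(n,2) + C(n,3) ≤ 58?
5, 6, 7

Working:
C(4,2)+C(4,3)=10; C(5,2)+C(5,3)=20; C(6,2)+C(6,3)=35; C(7,2)+C(7,3)=56; C(8,2)+C(8,3)=84. So valid n = 5, 6, 7.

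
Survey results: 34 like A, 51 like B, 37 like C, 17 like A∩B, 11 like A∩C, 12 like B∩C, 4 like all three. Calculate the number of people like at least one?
|A∪B∪C| = 34+51+37-17-11-12+4 = 86.

Answer: 86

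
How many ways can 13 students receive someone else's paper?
2,290,792,932
Using D(n) = (n-1)[D(n-1) + D(n-2)]:
D(13) = (13-1) × [D(12) + D(11)]
      = 12 × [176214841 + 14684570]
      = 12 × 190899411
      = 2,290,792,932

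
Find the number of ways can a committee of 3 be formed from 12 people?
220

Explanation: C(12,3) = 12! / (3! × (12-3)!)
         = 12! / (3! × 9!)
         = 220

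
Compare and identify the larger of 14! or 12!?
14!=87,178,291,200, 12!=479,001,600. 14! > 12!.

Answer: 14!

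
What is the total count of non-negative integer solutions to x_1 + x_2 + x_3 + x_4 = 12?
455

Explanation: C(12+4-1, 4-1) = 455.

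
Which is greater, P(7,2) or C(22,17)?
C(22,17)

Solution: P(7,2)=42, C(22,17)=26,334.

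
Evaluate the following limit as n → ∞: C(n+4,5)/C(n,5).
1

Solution: Both numerator and denominator grow as n^5/5! for large n, so the ratio → 1.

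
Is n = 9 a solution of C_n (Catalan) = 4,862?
Yes

Solution: C_9 = C(18,9)/(9+1) = 48,620/10 = 4,862, which equals 4,862.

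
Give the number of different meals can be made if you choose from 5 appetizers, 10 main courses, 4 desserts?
200

Working:
By the multiplication principle: 5 × 10 × 4 = 200.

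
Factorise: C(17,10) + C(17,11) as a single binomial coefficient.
C(18,11)

Reasoning: By Pascal's identity: C(17,10) + C(17,11) = C(18,11) = 31,824.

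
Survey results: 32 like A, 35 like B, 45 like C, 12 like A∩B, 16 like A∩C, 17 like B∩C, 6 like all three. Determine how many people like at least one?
73

Working:
|A∪B∪C| = 32+35+45-12-16-17+6 = 73.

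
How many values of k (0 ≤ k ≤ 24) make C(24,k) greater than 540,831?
9

Reasoning: Row 24 is unimodal and symmetric about k=24/2. C(24,7)=346,104 ≤ 540,831; C(24,8)=735,471 > 540,831; by symmetry C(24,k) > 540,831 for k = 8..16. That's 16 - 8 + 1 = 9 values.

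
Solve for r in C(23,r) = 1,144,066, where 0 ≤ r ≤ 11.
C(23,r) is increasing for 0 ≤ r ≤ 11. Stepping up (C(23,r+1) = C(23,r)·(23−r)/(r+1)): C(23,1) = 23, C(23,2) = 253, C(23,3) = 1,771, C(23,4) = 8,855, C(23,5) = 33,649, C(23,6) = 100,947, C(23,7) = 245,157, C(23,8) = 490,314, C(23,9) = 817,190, C(23,10) = 1,144,066 ✓. So r = 10.

Answer: 10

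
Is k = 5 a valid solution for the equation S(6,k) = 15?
Yes

Solution: S(6,5) = 5·S(5,5) + S(5,4) = 5·1 + 10 = 15, which equals 15.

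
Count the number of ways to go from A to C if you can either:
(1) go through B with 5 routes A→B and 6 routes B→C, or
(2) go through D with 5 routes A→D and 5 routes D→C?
55
Route via B: 5×6=30. Route via D: 5×5=25. Total: 55.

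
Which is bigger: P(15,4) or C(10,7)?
P(15,4)

Explanation: P(15,4)=32,760, C(10,7)=120.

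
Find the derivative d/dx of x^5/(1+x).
(5x^4(1+x) - x^5)/(1+x)²

Explanation: Quotient rule: [5x^{4}(1+x) - x^5]/(1+x)².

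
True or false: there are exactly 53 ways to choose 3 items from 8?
False

Solution: C(8,3) = 56 ≠ 53.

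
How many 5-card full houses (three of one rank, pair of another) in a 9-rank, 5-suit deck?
7,200

Working:
Triple rank: 9. Triple suits: C(5,3)=10. Pair rank: 8. Pair suits: C(5,2)=10. Total: 7,200.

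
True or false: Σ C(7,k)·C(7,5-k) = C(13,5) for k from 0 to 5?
False

Working:
Vandermonde's identity gives C(14,5) = 2,002; RHS C(13,5) = 1,287.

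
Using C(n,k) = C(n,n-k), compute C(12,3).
220

Explanation: C(12,3) = C(12,9) = 220.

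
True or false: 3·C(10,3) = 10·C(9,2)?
True

Working:
Absorption identity k·C(n,k) = n·C(n-1,k-1). LHS = 3·120 = 360; RHS = 10·36 = 360.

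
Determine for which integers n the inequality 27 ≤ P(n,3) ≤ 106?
5

Working:
P(4,3)=24; P(5,3)=60; P(6,3)=120. So valid n = 5.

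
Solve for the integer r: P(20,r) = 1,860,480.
P(20,r) = 20·19·…·(20−r+1), a product of r factors. Multiplying down from 20: 20 = 20; 20·19 = 380; 20·19·18 = 6,840; 20·19·18·17 = 116,280; 20·19·18·17·16 = 1,860,480 ✓ (5 factors). So r = 5.

Answer: 5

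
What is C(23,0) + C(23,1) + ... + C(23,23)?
Sum of binomial coefficients = 2^23 = 8,388,608.

Answer: 8,388,608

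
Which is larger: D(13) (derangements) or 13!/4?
D(13)

Working:
D(13) = (13-1)·[D(12) + D(11)] = 12·[176,214,841 + 14,684,570] = 2,290,792,932; 13!/4 = 6,227,020,800/4 = 1,556,755,200.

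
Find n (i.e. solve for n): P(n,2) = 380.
20
P(n,2) = n(n−1) is increasing in n; n(n−1) ≈ (n−0.5)^2 = 380 gives n ≈ 20.0. Check: P(18,2) = 306, P(19,2) = 342, P(20,2) = 380 ✓. So n = 20.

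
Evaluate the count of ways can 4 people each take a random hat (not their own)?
9

Explanation: Using D(n) = (n-1)[D(n-1) + D(n-2)]:
D(4) = (4-1) × [D(3) + D(2)]
      = 3 × [2 + 1]
      = 3 × 3
      = 9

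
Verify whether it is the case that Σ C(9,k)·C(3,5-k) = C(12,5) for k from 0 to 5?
True
Vandermonde's identity gives C(12,5) = 792; RHS C(12,5) = 792.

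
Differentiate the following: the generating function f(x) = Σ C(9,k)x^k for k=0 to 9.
Σ k·C(9,k)x^(k-1) for k=1 to 9
Term-by-term differentiation gives Σ k·C(9,k)x^{k-1} for k=1 to 9.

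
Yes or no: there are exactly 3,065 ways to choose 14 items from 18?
No

Reasoning: C(18,14) = 3,060 ≠ 3065.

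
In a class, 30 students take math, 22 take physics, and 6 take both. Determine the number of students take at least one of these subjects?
46

Reasoning: |A∪B| = |A|+|B|-|A∩B| = 30+22-6 = 46.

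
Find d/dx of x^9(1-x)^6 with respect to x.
Product rule: 9x^{8}(1-x)^{6} + x^9·(-6)(1-x)^{5}.
Final answer: 9x^8(1-x)^6 - 6x^9(1-x)^5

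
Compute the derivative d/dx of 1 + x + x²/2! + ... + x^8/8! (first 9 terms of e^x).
1 + x + x²/2! + ... + x^7/7!

Reasoning: Differentiating term by term gives the first 8 terms of e^x.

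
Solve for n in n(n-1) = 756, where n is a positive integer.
28

Solution: n² − n − 756 = 0, so n = (1 ± √(1 + 4·756))/2 = (1 ± √3,025)/2 = (1 ± 55)/2, i.e. n = 28 or n = -27. Taking the positive root, n = 28 (check: 28×27 = 756).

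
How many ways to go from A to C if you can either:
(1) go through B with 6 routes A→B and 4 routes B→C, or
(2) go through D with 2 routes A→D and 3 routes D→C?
30

Route via B: 6×4=24. Route via D: 2×3=6. Total: 30.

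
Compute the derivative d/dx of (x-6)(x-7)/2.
(2x - 13)/2

d/dx[(x-6)(x-7)] = (x-7) + (x-6) = 2x - 13. Dividing by 2 gives (2x - 13)/2.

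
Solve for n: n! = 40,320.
8

Explanation: n! is strictly increasing. 6! = 720, 7! = 5,040, 8! = 40,320 ✓. So n = 8.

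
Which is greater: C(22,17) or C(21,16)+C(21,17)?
Equal
By Pascal's identity: C(22,17) = C(21,16)+C(21,17) = 26,334. Equal.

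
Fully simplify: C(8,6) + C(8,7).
By Pascal's identity: C(9,7) = 36.

Answer: 36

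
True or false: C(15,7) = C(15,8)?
True

Reasoning: C(15,7) = C(15,15-7) by the symmetry property; both equal 6,435.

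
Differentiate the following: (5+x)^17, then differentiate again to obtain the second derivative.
272(5+x)^15

Solution: First derivative: 17(5+x)^{16}. Second derivative: 17·16·(5+x)^{15} = 272(5+x)^{15}.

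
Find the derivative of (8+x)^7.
7(8+x)^6

Reasoning: Using the power rule: d/dx (8+x)^7 = 7(8+x)^{6}.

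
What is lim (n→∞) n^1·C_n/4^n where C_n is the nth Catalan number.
0

Solution: C_n ~ 4^n/(n^(3/2)√π), so n^1·C_n/4^n ~ n^(1 − 3/2)/√π → 0.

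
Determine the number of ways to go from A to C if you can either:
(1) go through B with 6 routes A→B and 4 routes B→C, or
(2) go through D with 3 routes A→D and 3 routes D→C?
33

Working:
Route via B: 6×4=24. Route via D: 3×3=9. Total: 33.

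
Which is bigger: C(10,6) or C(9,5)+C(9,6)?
Equal

Reasoning: By Pascal's identity: C(10,6) = C(9,5)+C(9,6) = 210. Equal.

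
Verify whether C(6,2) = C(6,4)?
True

Reasoning: Symmetry C(n,k) = C(n,n-k): C(6,2) = 15 and C(6,4) = 15. Both sides agree, so the statement holds.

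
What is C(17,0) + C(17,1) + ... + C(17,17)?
131,072

Solution: Sum of binomial coefficients = 2^17 = 131,072.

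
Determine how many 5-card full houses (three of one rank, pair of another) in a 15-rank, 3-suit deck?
630

Working:
Triple rank: 15. Triple suits: C(3,3)=1. Pair rank: 14. Pair suits: C(3,2)=3. Total: 630.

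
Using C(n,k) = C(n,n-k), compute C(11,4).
330

Solution: C(11,4) = C(11,7) = 330.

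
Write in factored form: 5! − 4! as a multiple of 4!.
4 × 4! = 96
5! − 4! = 5·4! − 4! = (5 − 1)·4! = 4 × 4! = 96.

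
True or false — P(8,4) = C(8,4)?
False

P(8,4) = 1,680 but C(8,4) = 70; they differ by a factor of 4! = 24, so the statement does not hold.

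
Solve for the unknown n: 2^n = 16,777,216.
24

Working:
16,777,216 = 1,024 × 1,024 × 16 = 2^10 × 2^10 × 2^4 = 2^24, so n = 24.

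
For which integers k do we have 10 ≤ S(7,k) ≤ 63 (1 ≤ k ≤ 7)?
2, 6

Reasoning: S(7,1)=1; S(7,2)=63; S(7,3)=301; S(7,4)=350; S(7,5)=140; S(7,6)=21; S(7,7)=1. So valid k = 2, 6.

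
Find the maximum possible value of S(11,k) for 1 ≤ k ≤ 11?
246,730

Explanation: Row S(11,k) for k = 1..11 (via S(n,k) = k·S(n−1,k) + S(n−1,k−1)): 1, 1,023, 28,501, 145,750, 246,730, 179,487, 63,987, 11,880, 1,155, 55, 1. The row is unimodal; maximum at k = 5: 246,730.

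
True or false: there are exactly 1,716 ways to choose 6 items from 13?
True

C(13,6) = 1,716.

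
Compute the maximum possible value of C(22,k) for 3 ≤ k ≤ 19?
705,432

Solution: C(22,k) is maximised at the centre of the row: C(22,11) = 705,432.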